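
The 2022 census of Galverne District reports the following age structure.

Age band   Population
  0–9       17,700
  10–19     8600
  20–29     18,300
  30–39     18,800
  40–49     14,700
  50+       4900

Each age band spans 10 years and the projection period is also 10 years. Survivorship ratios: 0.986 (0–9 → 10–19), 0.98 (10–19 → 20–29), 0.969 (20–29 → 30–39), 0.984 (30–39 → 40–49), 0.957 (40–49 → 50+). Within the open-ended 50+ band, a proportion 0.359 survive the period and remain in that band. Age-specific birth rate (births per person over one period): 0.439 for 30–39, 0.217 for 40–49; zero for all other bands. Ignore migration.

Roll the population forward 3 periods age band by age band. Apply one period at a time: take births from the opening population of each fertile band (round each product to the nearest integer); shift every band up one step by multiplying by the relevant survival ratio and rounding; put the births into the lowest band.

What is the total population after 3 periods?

79766

Period 1:
Births: 18800 × 0.439 = 8253 ; 14700 × 0.217 = 3190 → total 11443
10–19: 17700 × 0.986 = 17452
20–29: 8600 × 0.98 = 8428
30–39: 18300 × 0.969 = 17733
40–49: 18800 × 0.984 = 18499
50+: 14700 × 0.957 + 4900 × 0.359 = 14068 + 1759 = 15827
Giving 11443 / 17452 / 8428 / 17733 / 18499 / 15827.
Period 2:
Births: 17733 × 0.439 = 7785 ; 18499 × 0.217 = 4014 → total 11799
10–19: 11443 × 0.986 = 11283
20–29: 17452 × 0.98 = 17103
30–39: 8428 × 0.969 = 8167
40–49: 17733 × 0.984 = 17449
50+: 18499 × 0.957 + 15827 × 0.359 = 17704 + 5682 = 23386
Giving 11799 / 11283 / 17103 / 8167 / 17449 / 23386.
Period 3:
Births: 8167 × 0.439 = 3585 ; 17449 × 0.217 = 3786 → total 7371
10–19: 11799 × 0.986 = 11634
20–29: 11283 × 0.98 = 11057
30–39: 17103 × 0.969 = 16573
40–49: 8167 × 0.984 = 8036
50+: 17449 × 0.957 + 23386 × 0.359 = 16699 + 8396 = 25095
Giving 7371 / 11634 / 11057 / 16573 / 8036 / 25095.
Total after period 3: 7371 + 11634 + 11057 + 16573 + 8036 + 25095 = 79766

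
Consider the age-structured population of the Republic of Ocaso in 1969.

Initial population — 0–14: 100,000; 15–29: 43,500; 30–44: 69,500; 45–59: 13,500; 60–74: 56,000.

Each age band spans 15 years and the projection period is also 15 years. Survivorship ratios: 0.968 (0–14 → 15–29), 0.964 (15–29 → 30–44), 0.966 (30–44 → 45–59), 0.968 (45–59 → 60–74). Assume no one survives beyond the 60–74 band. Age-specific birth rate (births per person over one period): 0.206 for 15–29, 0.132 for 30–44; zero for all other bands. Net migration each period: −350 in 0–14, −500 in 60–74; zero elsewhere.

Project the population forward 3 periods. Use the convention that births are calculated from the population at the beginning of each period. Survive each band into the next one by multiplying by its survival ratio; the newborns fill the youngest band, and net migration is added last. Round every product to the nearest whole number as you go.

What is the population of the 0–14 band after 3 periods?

Period 1:
Births: 43500 × 0.206 = 8961  |  69500 × 0.132 = 9174 → total 18135
15–29: 100000 × 0.968 = 96800
30–44: 43500 × 0.964 = 41934
45–59: 69500 × 0.966 = 67137
60–74: 13500 × 0.968 = 13068
Net migration: 0–14 − 350 → 17785; 60–74 − 500 → 12568
Giving 17785 / 96800 / 41934 / 67137 / 12568.
Period 2:
Births: 96800 × 0.206 = 19941  |  41934 × 0.132 = 5535 → total 25476
15–29: 17785 × 0.968 = 17216
30–44: 96800 × 0.964 = 93315
45–59: 41934 × 0.966 = 40508
60–74: 67137 × 0.968 = 64989
Net migration: 0–14 − 350 → 25126; 60–74 − 500 → 64489
Giving 25126 / 17216 / 93315 / 40508 / 64489.
Period 3:
Births: 17216 × 0.206 = 3546  |  93315 × 0.132 = 12318 → total 15864
15–29: 25126 × 0.968 = 24322
30–44: 17216 × 0.964 = 16596
45–59: 93315 × 0.966 = 90142
60–74: 40508 × 0.968 = 39212
Net migration: 0–14 − 350 → 15514; 60–74 − 500 → 38712
Giving 15514 / 24322 / 16596 / 90142 / 38712.

15514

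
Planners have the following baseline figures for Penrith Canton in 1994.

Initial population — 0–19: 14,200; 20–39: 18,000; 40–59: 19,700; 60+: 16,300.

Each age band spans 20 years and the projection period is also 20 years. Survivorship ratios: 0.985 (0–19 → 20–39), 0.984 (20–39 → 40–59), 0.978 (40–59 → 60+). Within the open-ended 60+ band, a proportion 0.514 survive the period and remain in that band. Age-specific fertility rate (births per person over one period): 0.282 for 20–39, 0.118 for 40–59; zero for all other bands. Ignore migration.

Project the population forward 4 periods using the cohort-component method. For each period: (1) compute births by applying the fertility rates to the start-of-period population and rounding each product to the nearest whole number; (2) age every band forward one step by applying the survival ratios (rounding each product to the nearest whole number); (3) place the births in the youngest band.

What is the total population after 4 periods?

(Bands numbered youngest = 1 to oldest = 4.)
Period 1:
Births: 18000 × 0.282 = 5076  |  19700 × 0.118 = 2325 — total 7401
Band 2: 14200 × 0.985 = 13987
Band 3: 18000 × 0.984 = 17712
Band 4: 19700 × 0.978 + 16300 × 0.514 = 19267 + 8378 = 27645
End of period: [7401, 13987, 17712, 27645]
Period 2:
Births: 13987 × 0.282 = 3944  |  17712 × 0.118 = 2090 — total 6034
Band 2: 7401 × 0.985 = 7290
Band 3: 13987 × 0.984 = 13763
Band 4: 17712 × 0.978 + 27645 × 0.514 = 17322 + 14210 = 31532
End of period: [6034, 7290, 13763, 31532]
Period 3:
Births: 7290 × 0.282 = 2056  |  13763 × 0.118 = 1624 — total 3680
Band 2: 6034 × 0.985 = 5943
Band 3: 7290 × 0.984 = 7173
Band 4: 13763 × 0.978 + 31532 × 0.514 = 13460 + 16207 = 29667
End of period: [3680, 5943, 7173, 29667]
Period 4:
Births: 5943 × 0.282 = 1676  |  7173 × 0.118 = 846 — total 2522
Band 2: 3680 × 0.985 = 3625
Band 3: 5943 × 0.984 = 5848
Band 4: 7173 × 0.978 + 29667 × 0.514 = 7015 + 15249 = 22264
End of period: [2522, 3625, 5848, 22264]
Total after period 4: 2522 + 3625 + 5848 + 22264 = 34259

34259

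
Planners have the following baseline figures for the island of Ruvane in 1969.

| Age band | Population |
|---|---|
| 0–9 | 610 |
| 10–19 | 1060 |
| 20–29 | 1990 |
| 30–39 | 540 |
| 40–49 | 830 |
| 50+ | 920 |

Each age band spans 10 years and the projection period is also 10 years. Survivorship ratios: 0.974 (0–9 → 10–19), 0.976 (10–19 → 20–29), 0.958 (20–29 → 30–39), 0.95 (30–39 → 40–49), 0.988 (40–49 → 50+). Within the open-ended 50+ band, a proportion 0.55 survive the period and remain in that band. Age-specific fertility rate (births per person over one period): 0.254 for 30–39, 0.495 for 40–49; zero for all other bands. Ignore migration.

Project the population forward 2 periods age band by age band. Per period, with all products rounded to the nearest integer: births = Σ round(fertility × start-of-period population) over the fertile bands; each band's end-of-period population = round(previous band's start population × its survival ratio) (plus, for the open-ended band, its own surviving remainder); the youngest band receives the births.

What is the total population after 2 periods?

Period 1:
Births: 540 × 0.254 = 137 ; 830 × 0.495 = 411 — total 548
10–19: 610 × 0.974 = 594
20–29: 1060 × 0.976 = 1035
30–39: 1990 × 0.958 = 1906
40–49: 540 × 0.95 = 513
50+: 830 × 0.988 + 920 × 0.55 = 820 + 506 = 1326
Giving 548 / 594 / 1035 / 1906 / 513 / 1326.
Period 2:
Births: 1906 × 0.254 = 484 ; 513 × 0.495 = 254 — total 738
10–19: 548 × 0.974 = 534
20–29: 594 × 0.976 = 580
30–39: 1035 × 0.958 = 992
40–49: 1906 × 0.95 = 1811
50+: 513 × 0.988 + 1326 × 0.55 = 507 + 729 = 1236
Giving 738 / 534 / 580 / 992 / 1811 / 1236.
Total after period 2: 738 + 534 + 580 + 992 + 1811 + 1236 = 5891

5891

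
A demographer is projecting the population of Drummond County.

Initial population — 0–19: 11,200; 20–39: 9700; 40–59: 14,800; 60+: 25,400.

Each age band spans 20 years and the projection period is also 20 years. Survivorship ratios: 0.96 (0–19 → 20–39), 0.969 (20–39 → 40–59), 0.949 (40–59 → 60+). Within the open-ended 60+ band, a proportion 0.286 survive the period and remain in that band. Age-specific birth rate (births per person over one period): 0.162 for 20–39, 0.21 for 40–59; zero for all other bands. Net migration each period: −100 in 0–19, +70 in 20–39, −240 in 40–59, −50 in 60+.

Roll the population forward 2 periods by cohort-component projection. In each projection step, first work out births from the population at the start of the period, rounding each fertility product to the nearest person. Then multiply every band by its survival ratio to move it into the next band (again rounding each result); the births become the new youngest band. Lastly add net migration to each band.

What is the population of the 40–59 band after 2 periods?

10247

[period 1]
Births: 9700 × 0.162 = 1571, 14800 × 0.21 = 3108 ⇒ total 4679
20–39: 11200 × 0.96 = 10752
40–59: 9700 × 0.969 = 9399
60+: 14800 × 0.949 + 25400 × 0.286 = 14045 + 7264 = 21309
Net migration: 0–19 − 100 → 4579; 20–39 + 70 → 10822; 40–59 − 240 → 9159; 60+ − 50 → 21259
Population now: 0–19=4579, 20–39=10822, 40–59=9159, 60+=21259
[period 2]
Births: 10822 × 0.162 = 1753, 9159 × 0.21 = 1923 ⇒ total 3676
20–39: 4579 × 0.96 = 4396
40–59: 10822 × 0.969 = 10487
60+: 9159 × 0.949 + 21259 × 0.286 = 8692 + 6080 = 14772
Net migration: 0–19 − 100 → 3576; 20–39 + 70 → 4466; 40–59 − 240 → 10247; 60+ − 50 → 14722
Population now: 0–19=3576, 20–39=4466, 40–59=10247, 60+=14722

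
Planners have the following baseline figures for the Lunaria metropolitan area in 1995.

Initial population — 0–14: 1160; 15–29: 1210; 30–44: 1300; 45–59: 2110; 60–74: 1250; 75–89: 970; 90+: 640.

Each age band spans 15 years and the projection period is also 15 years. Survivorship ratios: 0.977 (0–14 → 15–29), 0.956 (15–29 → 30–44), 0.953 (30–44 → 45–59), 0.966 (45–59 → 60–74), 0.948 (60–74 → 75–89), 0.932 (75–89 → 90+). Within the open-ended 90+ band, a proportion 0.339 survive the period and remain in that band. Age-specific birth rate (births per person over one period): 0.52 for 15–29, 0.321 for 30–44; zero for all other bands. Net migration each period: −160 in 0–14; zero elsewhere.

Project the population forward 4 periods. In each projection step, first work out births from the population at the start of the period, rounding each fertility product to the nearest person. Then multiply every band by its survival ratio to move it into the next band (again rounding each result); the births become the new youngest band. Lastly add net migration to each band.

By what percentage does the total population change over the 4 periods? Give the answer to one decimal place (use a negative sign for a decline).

-24.5

Numbering the groups 1..7 from youngest to oldest:
Period 1:
Births: 1210 × 0.52 = 629  |  1300 × 0.321 = 417 ⇒ total 1046
Group 2: 1160 × 0.977 = 1133
Group 3: 1210 × 0.956 = 1157
Group 4: 1300 × 0.953 = 1239
Group 5: 2110 × 0.966 = 2038
Group 6: 1250 × 0.948 = 1185
Group 7: 970 × 0.932 + 640 × 0.339 = 904 + 217 = 1121
Net migration: Group 1 − 160 → 886
Giving 886 / 1133 / 1157 / 1239 / 2038 / 1185 / 1121.
Period 2:
Births: 1133 × 0.52 = 589  |  1157 × 0.321 = 371 ⇒ total 960
Group 2: 886 × 0.977 = 866
Group 3: 1133 × 0.956 = 1083
Group 4: 1157 × 0.953 = 1103
Group 5: 1239 × 0.966 = 1197
Group 6: 2038 × 0.948 = 1932
Group 7: 1185 × 0.932 + 1121 × 0.339 = 1104 + 380 = 1484
Net migration: Group 1 − 160 → 800
Giving 800 / 866 / 1083 / 1103 / 1197 / 1932 / 1484.
Period 3:
Births: 866 × 0.52 = 450  |  1083 × 0.321 = 348 ⇒ total 798
Group 2: 800 × 0.977 = 782
Group 3: 866 × 0.956 = 828
Group 4: 1083 × 0.953 = 1032
Group 5: 1103 × 0.966 = 1065
Group 6: 1197 × 0.948 = 1135
Group 7: 1932 × 0.932 + 1484 × 0.339 = 1801 + 503 = 2304
Net migration: Group 1 − 160 → 638
Giving 638 / 782 / 828 / 1032 / 1065 / 1135 / 2304.
Period 4:
Births: 782 × 0.52 = 407  |  828 × 0.321 = 266 ⇒ total 673
Group 2: 638 × 0.977 = 623
Group 3: 782 × 0.956 = 748
Group 4: 828 × 0.953 = 789
Group 5: 1032 × 0.966 = 997
Group 6: 1065 × 0.948 = 1010
Group 7: 1135 × 0.932 + 2304 × 0.339 = 1058 + 781 = 1839
Net migration: Group 1 − 160 → 513
Giving 513 / 623 / 748 / 789 / 997 / 1010 / 1839.
Total: 8640 → 6519; change = -2121; percentage change = -24.5%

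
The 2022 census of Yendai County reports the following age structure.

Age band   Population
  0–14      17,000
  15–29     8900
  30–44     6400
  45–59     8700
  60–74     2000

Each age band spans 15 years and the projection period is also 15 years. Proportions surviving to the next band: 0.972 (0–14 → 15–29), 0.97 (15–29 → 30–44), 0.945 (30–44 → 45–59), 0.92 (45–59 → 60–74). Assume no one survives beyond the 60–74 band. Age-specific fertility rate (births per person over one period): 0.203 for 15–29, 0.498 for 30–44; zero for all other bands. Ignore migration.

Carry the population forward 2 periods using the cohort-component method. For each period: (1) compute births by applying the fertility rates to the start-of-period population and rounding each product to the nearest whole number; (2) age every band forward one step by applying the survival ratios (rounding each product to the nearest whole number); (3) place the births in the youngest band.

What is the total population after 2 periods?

42257

After projecting period 1:
Births: 8900 × 0.203 = 1807 ; 6400 × 0.498 = 3187 ⇒ total 4994
15–29: 17000 × 0.972 = 16524
30–44: 8900 × 0.97 = 8633
45–59: 6400 × 0.945 = 6048
60–74: 8700 × 0.92 = 8004
Population now: 0–14=4994, 15–29=16524, 30–44=8633, 45–59=6048, 60–74=8004
After projecting period 2:
Births: 16524 × 0.203 = 3354 ; 8633 × 0.498 = 4299 ⇒ total 7653
15–29: 4994 × 0.972 = 4854
30–44: 16524 × 0.97 = 16028
45–59: 8633 × 0.945 = 8158
60–74: 6048 × 0.92 = 5564
Population now: 0–14=7653, 15–29=4854, 30–44=16028, 45–59=8158, 60–74=5564
Total after period 2: 7653 + 4854 + 16028 + 8158 + 5564 = 42257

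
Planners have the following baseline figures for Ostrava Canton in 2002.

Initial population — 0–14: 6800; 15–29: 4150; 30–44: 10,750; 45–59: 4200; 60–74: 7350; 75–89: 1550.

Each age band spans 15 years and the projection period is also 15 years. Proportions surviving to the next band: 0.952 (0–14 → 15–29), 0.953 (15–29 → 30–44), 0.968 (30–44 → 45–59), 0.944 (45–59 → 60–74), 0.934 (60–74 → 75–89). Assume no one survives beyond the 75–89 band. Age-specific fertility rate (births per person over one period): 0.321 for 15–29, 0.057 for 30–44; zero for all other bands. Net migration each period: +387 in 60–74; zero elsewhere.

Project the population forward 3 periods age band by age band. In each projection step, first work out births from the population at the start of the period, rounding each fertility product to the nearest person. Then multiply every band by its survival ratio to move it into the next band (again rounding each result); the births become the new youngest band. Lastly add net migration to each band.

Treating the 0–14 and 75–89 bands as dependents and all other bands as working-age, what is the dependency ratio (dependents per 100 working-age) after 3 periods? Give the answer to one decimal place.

75.2

After projecting period 1:
Births: 4150 × 0.321 = 1332 ; 10750 × 0.057 = 613 → total 1945
15–29: 6800 × 0.952 = 6474
30–44: 4150 × 0.953 = 3955
45–59: 10750 × 0.968 = 10406
60–74: 4200 × 0.944 = 3965
75–89: 7350 × 0.934 = 6865
Net migration: 60–74 + 387 → 4352
Giving 1945 / 6474 / 3955 / 10406 / 4352 / 6865.
After projecting period 2:
Births: 6474 × 0.321 = 2078 ; 3955 × 0.057 = 225 → total 2303
15–29: 1945 × 0.952 = 1852
30–44: 6474 × 0.953 = 6170
45–59: 3955 × 0.968 = 3828
60–74: 10406 × 0.944 = 9823
75–89: 4352 × 0.934 = 4065
Net migration: 60–74 + 387 → 10210
Giving 2303 / 1852 / 6170 / 3828 / 10210 / 4065.
After projecting period 3:
Births: 1852 × 0.321 = 594 ; 6170 × 0.057 = 352 → total 946
15–29: 2303 × 0.952 = 2192
30–44: 1852 × 0.953 = 1765
45–59: 6170 × 0.968 = 5973
60–74: 3828 × 0.944 = 3614
75–89: 10210 × 0.934 = 9536
Net migration: 60–74 + 387 → 4001
Giving 946 / 2192 / 1765 / 5973 / 4001 / 9536.
Dependents (band 0–14 + band 75–89) = 946 + 9536 = 10482; working-age = 13931; ratio = 10482/13931 × 100 = 75.2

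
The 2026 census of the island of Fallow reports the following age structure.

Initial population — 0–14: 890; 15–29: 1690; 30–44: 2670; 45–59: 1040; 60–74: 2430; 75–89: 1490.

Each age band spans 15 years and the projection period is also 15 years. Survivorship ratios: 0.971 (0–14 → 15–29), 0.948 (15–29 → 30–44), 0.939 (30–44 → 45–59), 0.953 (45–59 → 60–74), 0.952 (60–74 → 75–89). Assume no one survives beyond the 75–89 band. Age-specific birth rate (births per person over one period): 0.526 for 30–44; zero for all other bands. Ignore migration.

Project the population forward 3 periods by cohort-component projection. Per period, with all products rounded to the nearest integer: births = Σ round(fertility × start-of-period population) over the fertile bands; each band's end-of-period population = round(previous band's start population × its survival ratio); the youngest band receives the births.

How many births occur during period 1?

Numbering the bands 1..6 from youngest to oldest:
[period 1]
Births: 2670 * 0.526 = 1404
Band 2: 890 * 0.971 = 864
Band 3: 1690 * 0.948 = 1602
Band 4: 2670 * 0.939 = 2507
Band 5: 1040 * 0.953 = 991
Band 6: 2430 * 0.952 = 2313
Giving 1404 / 864 / 1602 / 2507 / 991 / 2313.

1404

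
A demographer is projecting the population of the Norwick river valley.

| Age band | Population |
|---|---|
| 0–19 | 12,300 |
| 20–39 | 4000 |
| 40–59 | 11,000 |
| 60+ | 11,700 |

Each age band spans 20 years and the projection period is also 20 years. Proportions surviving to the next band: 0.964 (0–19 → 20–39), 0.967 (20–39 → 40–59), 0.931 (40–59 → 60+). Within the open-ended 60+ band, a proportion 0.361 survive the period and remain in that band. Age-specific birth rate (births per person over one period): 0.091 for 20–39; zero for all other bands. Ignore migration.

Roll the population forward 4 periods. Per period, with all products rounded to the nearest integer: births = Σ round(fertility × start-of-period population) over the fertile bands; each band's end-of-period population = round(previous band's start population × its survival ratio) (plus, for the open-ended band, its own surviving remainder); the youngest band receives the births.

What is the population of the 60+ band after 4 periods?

5319

[period 1]
Births: 4000 × 0.091 = 364
20–39: 12300 × 0.964 = 11857
40–59: 4000 × 0.967 = 3868
60+: 11000 × 0.931 + 11700 × 0.361 = 10241 + 4224 = 14465
Population now: 0–19=364, 20–39=11857, 40–59=3868, 60+=14465
[period 2]
Births: 11857 × 0.091 = 1079
20–39: 364 × 0.964 = 351
40–59: 11857 × 0.967 = 11466
60+: 3868 × 0.931 + 14465 × 0.361 = 3601 + 5222 = 8823
Population now: 0–19=1079, 20–39=351, 40–59=11466, 60+=8823
[period 3]
Births: 351 × 0.091 = 32
20–39: 1079 × 0.964 = 1040
40–59: 351 × 0.967 = 339
60+: 11466 × 0.931 + 8823 × 0.361 = 10675 + 3185 = 13860
Population now: 0–19=32, 20–39=1040, 40–59=339, 60+=13860
[period 4]
Births: 1040 × 0.091 = 95
20–39: 32 × 0.964 = 31
40–59: 1040 × 0.967 = 1006
60+: 339 × 0.931 + 13860 × 0.361 = 316 + 5003 = 5319
Population now: 0–19=95, 20–39=31, 40–59=1006, 60+=5319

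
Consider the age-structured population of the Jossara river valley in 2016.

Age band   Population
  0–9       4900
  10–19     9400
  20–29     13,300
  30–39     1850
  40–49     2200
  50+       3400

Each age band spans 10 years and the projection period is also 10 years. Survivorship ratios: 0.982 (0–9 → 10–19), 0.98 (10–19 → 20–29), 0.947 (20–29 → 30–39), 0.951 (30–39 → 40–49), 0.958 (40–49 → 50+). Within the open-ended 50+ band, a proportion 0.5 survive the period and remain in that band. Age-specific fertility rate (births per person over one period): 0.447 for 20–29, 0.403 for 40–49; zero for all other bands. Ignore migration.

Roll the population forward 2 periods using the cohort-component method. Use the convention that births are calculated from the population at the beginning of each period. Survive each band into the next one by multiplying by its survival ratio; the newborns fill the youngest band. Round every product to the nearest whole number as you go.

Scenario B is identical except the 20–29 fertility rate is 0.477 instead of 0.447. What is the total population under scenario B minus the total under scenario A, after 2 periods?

668

Period 1.
Births: 13300 × 0.447 = 5945 ; 2200 × 0.403 = 887 → total 6832
10–19: 4900 × 0.982 = 4812
20–29: 9400 × 0.98 = 9212
30–39: 13300 × 0.947 = 12595
40–49: 1850 × 0.951 = 1759
50+: 2200 × 0.958 + 3400 × 0.5 = 2108 + 1700 = 3808
Giving 6832 / 4812 / 9212 / 12595 / 1759 / 3808.
Period 2.
Births: 9212 × 0.447 = 4118 ; 1759 × 0.403 = 709 → total 4827
10–19: 6832 × 0.982 = 6709
20–29: 4812 × 0.98 = 4716
30–39: 9212 × 0.947 = 8724
40–49: 12595 × 0.951 = 11978
50+: 1759 × 0.958 + 3808 × 0.5 = 1685 + 1904 = 3589
Giving 4827 / 6709 / 4716 / 8724 / 11978 / 3589.
Scenario A total after 2 periods: 40543
Scenario B projection —
Period 1.
Births: 13300 × 0.477 = 6344 ; 2200 × 0.403 = 887 → total 7231
10–19: 4900 × 0.982 = 4812
20–29: 9400 × 0.98 = 9212
30–39: 13300 × 0.947 = 12595
40–49: 1850 × 0.951 = 1759
50+: 2200 × 0.958 + 3400 × 0.5 = 2108 + 1700 = 3808
Giving 7231 / 4812 / 9212 / 12595 / 1759 / 3808.
Period 2.
Births: 9212 × 0.477 = 4394 ; 1759 × 0.403 = 709 → total 5103
10–19: 7231 × 0.982 = 7101
20–29: 4812 × 0.98 = 4716
30–39: 9212 × 0.947 = 8724
40–49: 12595 × 0.951 = 11978
50+: 1759 × 0.958 + 3808 × 0.5 = 1685 + 1904 = 3589
Giving 5103 / 7101 / 4716 / 8724 / 11978 / 3589.
Scenario B total after 2 periods: 41211
Difference B − A = 41211 − 40543 = 668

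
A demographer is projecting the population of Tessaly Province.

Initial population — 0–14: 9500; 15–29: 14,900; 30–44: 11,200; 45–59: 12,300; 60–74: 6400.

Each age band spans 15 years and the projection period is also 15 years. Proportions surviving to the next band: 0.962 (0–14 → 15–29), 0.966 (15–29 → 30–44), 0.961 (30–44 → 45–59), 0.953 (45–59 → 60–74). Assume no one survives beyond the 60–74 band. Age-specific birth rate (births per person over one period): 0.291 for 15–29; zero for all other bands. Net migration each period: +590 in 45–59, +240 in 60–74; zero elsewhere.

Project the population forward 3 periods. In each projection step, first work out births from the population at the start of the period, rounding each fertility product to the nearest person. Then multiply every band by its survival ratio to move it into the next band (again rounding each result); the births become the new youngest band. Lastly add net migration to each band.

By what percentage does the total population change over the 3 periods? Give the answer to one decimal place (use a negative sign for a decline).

-43.2

Numbering the groups 1..5 from youngest to oldest:
After projecting period 1:
Births: 14900 * 0.291 = 4336
Group 2: 9500 * 0.962 = 9139
Group 3: 14900 * 0.966 = 14393
Group 4: 11200 * 0.961 = 10763
Group 5: 12300 * 0.953 = 11722
Net migration: Group 4 + 590 → 11353; Group 5 + 240 → 11962
End of period: [4336, 9139, 14393, 11353, 11962]
After projecting period 2:
Births: 9139 * 0.291 = 2659
Group 2: 4336 * 0.962 = 4171
Group 3: 9139 * 0.966 = 8828
Group 4: 14393 * 0.961 = 13832
Group 5: 11353 * 0.953 = 10819
Net migration: Group 4 + 590 → 14422; Group 5 + 240 → 11059
End of period: [2659, 4171, 8828, 14422, 11059]
After projecting period 3:
Births: 4171 * 0.291 = 1214
Group 2: 2659 * 0.962 = 2558
Group 3: 4171 * 0.966 = 4029
Group 4: 8828 * 0.961 = 8484
Group 5: 14422 * 0.953 = 13744
Net migration: Group 4 + 590 → 9074; Group 5 + 240 → 13984
End of period: [1214, 2558, 4029, 9074, 13984]
Total: 54300 → 30859; change = -23441; percentage change = -43.2%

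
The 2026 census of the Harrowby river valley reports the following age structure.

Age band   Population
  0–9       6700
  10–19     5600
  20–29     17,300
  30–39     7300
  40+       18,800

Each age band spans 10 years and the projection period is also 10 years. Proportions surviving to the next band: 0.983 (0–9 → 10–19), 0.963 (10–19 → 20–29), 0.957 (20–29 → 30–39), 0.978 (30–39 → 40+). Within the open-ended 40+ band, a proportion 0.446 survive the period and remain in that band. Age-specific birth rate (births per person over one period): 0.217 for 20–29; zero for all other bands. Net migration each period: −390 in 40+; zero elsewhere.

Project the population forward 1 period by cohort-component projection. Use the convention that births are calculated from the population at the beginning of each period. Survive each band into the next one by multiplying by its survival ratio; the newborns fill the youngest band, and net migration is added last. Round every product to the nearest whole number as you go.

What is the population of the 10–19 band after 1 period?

6586

Period 1:
Births: 17300 × 0.217 = 3754
10–19: 6700 × 0.983 = 6586
20–29: 5600 × 0.963 = 5393
30–39: 17300 × 0.957 = 16556
40+: 7300 × 0.978 + 18800 × 0.446 = 7139 + 8385 = 15524
Net migration: 40+ − 390 → 15134
→ [3754, 6586, 5393, 16556, 15134]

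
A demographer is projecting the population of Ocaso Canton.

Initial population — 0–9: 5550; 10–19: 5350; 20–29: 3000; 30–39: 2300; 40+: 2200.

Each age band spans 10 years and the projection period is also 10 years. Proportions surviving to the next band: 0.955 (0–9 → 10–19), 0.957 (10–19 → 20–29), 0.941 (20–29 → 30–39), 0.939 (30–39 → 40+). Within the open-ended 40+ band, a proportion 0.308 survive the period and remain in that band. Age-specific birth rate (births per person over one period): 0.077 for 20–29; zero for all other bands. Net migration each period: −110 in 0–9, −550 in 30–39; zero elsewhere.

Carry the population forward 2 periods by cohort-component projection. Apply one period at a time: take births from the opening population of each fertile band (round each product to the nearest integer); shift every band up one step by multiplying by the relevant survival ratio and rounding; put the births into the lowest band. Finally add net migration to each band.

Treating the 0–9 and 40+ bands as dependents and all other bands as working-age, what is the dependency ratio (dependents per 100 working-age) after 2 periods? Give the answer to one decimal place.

34.8

After projecting period 1:
Births: 3000 * 0.077 = 231
10–19: 5550 * 0.955 = 5300
20–29: 5350 * 0.957 = 5120
30–39: 3000 * 0.941 = 2823
40+: 2300 * 0.939 + 2200 * 0.308 = 2160 + 678 = 2838
Net migration: 0–9 − 110 → 121; 30–39 − 550 → 2273
Population now: 0–9=121, 10–19=5300, 20–29=5120, 30–39=2273, 40+=2838
After projecting period 2:
Births: 5120 * 0.077 = 394
10–19: 121 * 0.955 = 116
20–29: 5300 * 0.957 = 5072
30–39: 5120 * 0.941 = 4818
40+: 2273 * 0.939 + 2838 * 0.308 = 2134 + 874 = 3008
Net migration: 0–9 − 110 → 284; 30–39 − 550 → 4268
Population now: 0–9=284, 10–19=116, 20–29=5072, 30–39=4268, 40+=3008
Dependents (band 0–9 + band 40+) = 284 + 3008 = 3292; working-age = 9456; ratio = 3292/9456 × 100 = 34.8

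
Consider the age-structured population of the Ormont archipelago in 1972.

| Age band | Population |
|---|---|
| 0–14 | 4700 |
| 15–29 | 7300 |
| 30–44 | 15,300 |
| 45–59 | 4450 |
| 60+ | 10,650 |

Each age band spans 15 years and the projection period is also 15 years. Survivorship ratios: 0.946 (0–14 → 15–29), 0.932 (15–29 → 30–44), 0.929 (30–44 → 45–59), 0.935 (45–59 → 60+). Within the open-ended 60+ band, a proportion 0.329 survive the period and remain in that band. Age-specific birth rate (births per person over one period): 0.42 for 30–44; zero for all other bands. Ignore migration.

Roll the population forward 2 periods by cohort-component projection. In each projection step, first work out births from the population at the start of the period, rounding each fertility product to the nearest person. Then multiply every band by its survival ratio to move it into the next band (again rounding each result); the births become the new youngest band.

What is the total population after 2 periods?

(Groups numbered youngest = 1 to oldest = 5.)
After projecting period 1:
Births: 15300 × 0.42 = 6426
Group 2: 4700 × 0.946 = 4446
Group 3: 7300 × 0.932 = 6804
Group 4: 15300 × 0.929 = 14214
Group 5: 4450 × 0.935 + 10650 × 0.329 = 4161 + 3504 = 7665
End of period: [6426, 4446, 6804, 14214, 7665]
After projecting period 2:
Births: 6804 × 0.42 = 2858
Group 2: 6426 × 0.946 = 6079
Group 3: 4446 × 0.932 = 4144
Group 4: 6804 × 0.929 = 6321
Group 5: 14214 × 0.935 + 7665 × 0.329 = 13290 + 2522 = 15812
End of period: [2858, 6079, 4144, 6321, 15812]
Total after period 2: 2858 + 6079 + 4144 + 6321 + 15812 = 35214

35214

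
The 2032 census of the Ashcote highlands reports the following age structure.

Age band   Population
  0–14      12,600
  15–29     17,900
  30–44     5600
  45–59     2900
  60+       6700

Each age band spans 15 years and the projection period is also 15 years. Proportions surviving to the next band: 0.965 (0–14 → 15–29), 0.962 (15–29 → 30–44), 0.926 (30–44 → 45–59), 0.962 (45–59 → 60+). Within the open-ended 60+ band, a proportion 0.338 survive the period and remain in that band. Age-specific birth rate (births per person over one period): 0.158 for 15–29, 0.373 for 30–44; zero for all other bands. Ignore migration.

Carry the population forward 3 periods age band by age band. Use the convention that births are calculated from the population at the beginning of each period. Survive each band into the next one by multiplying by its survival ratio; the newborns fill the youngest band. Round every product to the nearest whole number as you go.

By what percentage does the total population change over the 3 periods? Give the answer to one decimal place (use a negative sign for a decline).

Let band 1 be 0–14 through band 5 = 60+.
Period 1:
Births: 17900 * 0.158 = 2828 ; 5600 * 0.373 = 2089 → 4917
Band 2: 12600 * 0.965 = 12159
Band 3: 17900 * 0.962 = 17220
Band 4: 5600 * 0.926 = 5186
Band 5: 2900 * 0.962 + 6700 * 0.338 = 2790 + 2265 = 5055
→ [4917, 12159, 17220, 5186, 5055]
Period 2:
Births: 12159 * 0.158 = 1921 ; 17220 * 0.373 = 6423 → 8344
Band 2: 4917 * 0.965 = 4745
Band 3: 12159 * 0.962 = 11697
Band 4: 17220 * 0.926 = 15946
Band 5: 5186 * 0.962 + 5055 * 0.338 = 4989 + 1709 = 6698
→ [8344, 4745, 11697, 15946, 6698]
Period 3:
Births: 4745 * 0.158 = 750 ; 11697 * 0.373 = 4363 → 5113
Band 2: 8344 * 0.965 = 8052
Band 3: 4745 * 0.962 = 4565
Band 4: 11697 * 0.926 = 10831
Band 5: 15946 * 0.962 + 6698 * 0.338 = 15340 + 2264 = 17604
→ [5113, 8052, 4565, 10831, 17604]
Total: 45700 → 46165; change = 465; percentage change = 1.0%

1.0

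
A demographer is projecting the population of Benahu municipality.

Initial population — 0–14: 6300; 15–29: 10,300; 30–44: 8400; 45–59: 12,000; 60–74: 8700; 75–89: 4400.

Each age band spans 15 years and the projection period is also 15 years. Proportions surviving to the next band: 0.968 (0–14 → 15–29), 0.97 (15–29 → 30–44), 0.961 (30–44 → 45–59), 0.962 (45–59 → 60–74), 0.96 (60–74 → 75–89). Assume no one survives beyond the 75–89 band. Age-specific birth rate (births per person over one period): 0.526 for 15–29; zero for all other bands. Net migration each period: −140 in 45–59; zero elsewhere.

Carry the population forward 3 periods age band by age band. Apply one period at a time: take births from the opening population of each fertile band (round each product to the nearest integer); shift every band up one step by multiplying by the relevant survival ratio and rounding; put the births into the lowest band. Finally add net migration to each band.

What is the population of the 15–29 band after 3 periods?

3105

— Period 1 —
Births: 10300 * 0.526 = 5418
15–29: 6300 * 0.968 = 6098
30–44: 10300 * 0.97 = 9991
45–59: 8400 * 0.961 = 8072
60–74: 12000 * 0.962 = 11544
75–89: 8700 * 0.96 = 8352
Net migration: 45–59 − 140 → 7932
Giving 5418 / 6098 / 9991 / 7932 / 11544 / 8352.
— Period 2 —
Births: 6098 * 0.526 = 3208
15–29: 5418 * 0.968 = 5245
30–44: 6098 * 0.97 = 5915
45–59: 9991 * 0.961 = 9601
60–74: 7932 * 0.962 = 7631
75–89: 11544 * 0.96 = 11082
Net migration: 45–59 − 140 → 9461
Giving 3208 / 5245 / 5915 / 9461 / 7631 / 11082.
— Period 3 —
Births: 5245 * 0.526 = 2759
15–29: 3208 * 0.968 = 3105
30–44: 5245 * 0.97 = 5088
45–59: 5915 * 0.961 = 5684
60–74: 9461 * 0.962 = 9101
75–89: 7631 * 0.96 = 7326
Net migration: 45–59 − 140 → 5544
Giving 2759 / 3105 / 5088 / 5544 / 9101 / 7326.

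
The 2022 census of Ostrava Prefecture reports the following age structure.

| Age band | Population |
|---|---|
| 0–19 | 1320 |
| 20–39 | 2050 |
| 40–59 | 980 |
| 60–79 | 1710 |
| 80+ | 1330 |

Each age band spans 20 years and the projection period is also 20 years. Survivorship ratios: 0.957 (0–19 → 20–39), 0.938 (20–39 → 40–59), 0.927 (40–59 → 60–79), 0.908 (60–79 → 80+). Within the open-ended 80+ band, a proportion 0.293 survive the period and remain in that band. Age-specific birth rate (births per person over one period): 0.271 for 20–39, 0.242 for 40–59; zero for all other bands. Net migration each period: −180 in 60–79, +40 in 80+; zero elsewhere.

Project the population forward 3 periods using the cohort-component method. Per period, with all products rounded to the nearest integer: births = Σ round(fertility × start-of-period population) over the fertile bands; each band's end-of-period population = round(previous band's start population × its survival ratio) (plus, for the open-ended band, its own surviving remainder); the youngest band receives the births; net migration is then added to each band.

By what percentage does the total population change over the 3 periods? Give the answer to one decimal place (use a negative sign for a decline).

Numbering the bands 1..5 from youngest to oldest:
Period 1.
Births: 2050 × 0.271 = 556, 980 × 0.242 = 237 → 793
Band 2: 1320 × 0.957 = 1263
Band 3: 2050 × 0.938 = 1923
Band 4: 980 × 0.927 = 908
Band 5: 1710 × 0.908 + 1330 × 0.293 = 1553 + 390 = 1943
Net migration: Band 4 − 180 → 728; Band 5 + 40 → 1983
Population now: 0–19=793, 20–39=1263, 40–59=1923, 60–79=728, 80+=1983
Period 2.
Births: 1263 × 0.271 = 342, 1923 × 0.242 = 465 → 807
Band 2: 793 × 0.957 = 759
Band 3: 1263 × 0.938 = 1185
Band 4: 1923 × 0.927 = 1783
Band 5: 728 × 0.908 + 1983 × 0.293 = 661 + 581 = 1242
Net migration: Band 4 − 180 → 1603; Band 5 + 40 → 1282
Population now: 0–19=807, 20–39=759, 40–59=1185, 60–79=1603, 80+=1282
Period 3.
Births: 759 × 0.271 = 206, 1185 × 0.242 = 287 → 493
Band 2: 807 × 0.957 = 772
Band 3: 759 × 0.938 = 712
Band 4: 1185 × 0.927 = 1098
Band 5: 1603 × 0.908 + 1282 × 0.293 = 1456 + 376 = 1832
Net migration: Band 4 − 180 → 918; Band 5 + 40 → 1872
Population now: 0–19=493, 20–39=772, 40–59=712, 60–79=918, 80+=1872
Total: 7390 → 4767; change = -2623; percentage change = -35.5%

-35.5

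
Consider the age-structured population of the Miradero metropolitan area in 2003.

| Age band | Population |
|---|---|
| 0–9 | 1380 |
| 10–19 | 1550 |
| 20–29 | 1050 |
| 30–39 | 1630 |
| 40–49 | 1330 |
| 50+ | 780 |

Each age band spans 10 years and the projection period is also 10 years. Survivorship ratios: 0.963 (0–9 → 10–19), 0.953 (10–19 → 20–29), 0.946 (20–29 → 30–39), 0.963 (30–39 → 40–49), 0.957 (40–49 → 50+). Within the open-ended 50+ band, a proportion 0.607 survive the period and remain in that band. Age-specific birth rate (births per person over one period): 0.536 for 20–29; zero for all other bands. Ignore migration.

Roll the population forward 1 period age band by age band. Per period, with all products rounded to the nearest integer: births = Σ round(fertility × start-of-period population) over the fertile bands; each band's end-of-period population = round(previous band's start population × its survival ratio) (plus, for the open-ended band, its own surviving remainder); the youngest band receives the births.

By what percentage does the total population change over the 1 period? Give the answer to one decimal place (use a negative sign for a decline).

-0.5

After projecting period 1:
Births: 1050 * 0.536 = 563
10–19: 1380 * 0.963 = 1329
20–29: 1550 * 0.953 = 1477
30–39: 1050 * 0.946 = 993
40–49: 1630 * 0.963 = 1570
50+: 1330 * 0.957 + 780 * 0.607 = 1273 + 473 = 1746
End of period: [563, 1329, 1477, 993, 1570, 1746]
Total: 7720 → 7678; change = -42; percentage change = -0.5%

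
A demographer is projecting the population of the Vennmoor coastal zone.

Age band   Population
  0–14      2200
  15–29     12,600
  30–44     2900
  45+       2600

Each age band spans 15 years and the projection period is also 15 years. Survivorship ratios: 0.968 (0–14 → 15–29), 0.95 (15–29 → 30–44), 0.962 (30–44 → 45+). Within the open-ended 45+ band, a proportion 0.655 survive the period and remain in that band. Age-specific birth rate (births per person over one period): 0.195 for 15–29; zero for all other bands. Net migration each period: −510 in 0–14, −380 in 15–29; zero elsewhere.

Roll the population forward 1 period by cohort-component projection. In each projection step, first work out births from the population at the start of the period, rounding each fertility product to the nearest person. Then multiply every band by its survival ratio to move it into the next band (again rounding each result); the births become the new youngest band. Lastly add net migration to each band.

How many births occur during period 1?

(Bands numbered youngest = 1 to oldest = 4.)
[period 1]
Births: 12600 × 0.195 = 2457
Band 2: 2200 × 0.968 = 2130
Band 3: 12600 × 0.95 = 11970
Band 4: 2900 × 0.962 + 2600 × 0.655 = 2790 + 1703 = 4493
Net migration: Band 1 − 510 → 1947; Band 2 − 380 → 1750
End of period: [1947, 1750, 11970, 4493]

2457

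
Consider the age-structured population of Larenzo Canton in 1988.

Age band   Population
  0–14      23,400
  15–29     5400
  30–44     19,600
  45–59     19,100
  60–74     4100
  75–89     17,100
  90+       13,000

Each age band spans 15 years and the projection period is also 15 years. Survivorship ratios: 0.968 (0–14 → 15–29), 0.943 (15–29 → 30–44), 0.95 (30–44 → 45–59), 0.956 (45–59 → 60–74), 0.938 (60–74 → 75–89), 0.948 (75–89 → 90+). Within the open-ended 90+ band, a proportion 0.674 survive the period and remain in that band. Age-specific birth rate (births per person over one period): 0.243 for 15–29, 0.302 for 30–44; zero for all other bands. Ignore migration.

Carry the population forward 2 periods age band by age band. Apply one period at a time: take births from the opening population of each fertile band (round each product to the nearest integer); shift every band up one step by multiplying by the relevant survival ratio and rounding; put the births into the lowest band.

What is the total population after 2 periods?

Period 1.
Births: 5400 × 0.243 = 1312, 19600 × 0.302 = 5919 ⇒ total 7231
15–29: 23400 × 0.968 = 22651
30–44: 5400 × 0.943 = 5092
45–59: 19600 × 0.95 = 18620
60–74: 19100 × 0.956 = 18260
75–89: 4100 × 0.938 = 3846
90+: 17100 × 0.948 + 13000 × 0.674 = 16211 + 8762 = 24973
Giving 7231 / 22651 / 5092 / 18620 / 18260 / 3846 / 24973.
Period 2.
Births: 22651 × 0.243 = 5504, 5092 × 0.302 = 1538 ⇒ total 7042
15–29: 7231 × 0.968 = 7000
30–44: 22651 × 0.943 = 21360
45–59: 5092 × 0.95 = 4837
60–74: 18620 × 0.956 = 17801
75–89: 18260 × 0.938 = 17128
90+: 3846 × 0.948 + 24973 × 0.674 = 3646 + 16832 = 20478
Giving 7042 / 7000 / 21360 / 4837 / 17801 / 17128 / 20478.
Total after period 2: 7042 + 7000 + 21360 + 4837 + 17801 + 17128 + 20478 = 95646

95646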